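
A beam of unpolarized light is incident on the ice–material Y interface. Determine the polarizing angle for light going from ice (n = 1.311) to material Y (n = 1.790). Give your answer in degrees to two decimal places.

The reflected p-component vanishes when tan θ_B = n₂/n₁.
Here n₂/n₁ = 1.790/1.311 = 1.3654, and Brewster's law gives tan θ_B = n₂/n₁.
θ_B = arctan(1.3654) = 53.78°.

θ_B ≈ 53.78°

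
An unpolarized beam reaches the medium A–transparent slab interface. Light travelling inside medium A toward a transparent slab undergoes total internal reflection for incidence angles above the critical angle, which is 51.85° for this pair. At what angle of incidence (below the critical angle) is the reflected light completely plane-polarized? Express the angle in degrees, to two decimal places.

sin θ_c = n₂/n₁, so n₂/n₁ = sin 51.85° = 0.7864.
Brewster: tan θ_B = n₂/n₁ = 0.7864.
θ_B = arctan(0.7864) = 38.18°.

θ_B ≈ 38.18°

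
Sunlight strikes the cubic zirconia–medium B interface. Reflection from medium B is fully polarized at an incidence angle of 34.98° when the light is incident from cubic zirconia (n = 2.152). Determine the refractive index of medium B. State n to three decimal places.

At Brewster's angle, tan θ_B = n₂/n₁ with n₁ on the incident side (cubic zirconia) and n₂ on the transmitted side (medium B).
n₂ = n₁ tan θ_B = 2.152 × tan 34.98° = 1.506.

n ≈ 1.506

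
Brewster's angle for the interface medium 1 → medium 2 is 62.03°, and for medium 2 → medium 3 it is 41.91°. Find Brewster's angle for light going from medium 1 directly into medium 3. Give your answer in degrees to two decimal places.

Each Brewster angle gives a ratio: n₂/n₁ = tan 62.03° = 1.8831, n₃/n₂ = tan 41.91° = 0.8976.
n₃/n₁ = 1.6902. Then tan θ_B(1→3) = n₃/n₁, so θ_B(1→3) = arctan(1.6902) = 59.39°.

θ_B ≈ 59.39°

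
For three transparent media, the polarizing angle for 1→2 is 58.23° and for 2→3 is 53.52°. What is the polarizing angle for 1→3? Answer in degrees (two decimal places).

θ_B ≈ 65.40°

tan θ_B(1→2) = n₂/n₁ = tan 58.23° = 1.6147.
tan θ_B(2→3) = n₃/n₂ = tan 53.52° = 1.3524.
So n₃/n₁ = (n₂/n₁)(n₃/n₂) = 1.6147 × 1.3524 = 2.1838.
θ_B(1→3) = arctan(2.1838) = 65.40°.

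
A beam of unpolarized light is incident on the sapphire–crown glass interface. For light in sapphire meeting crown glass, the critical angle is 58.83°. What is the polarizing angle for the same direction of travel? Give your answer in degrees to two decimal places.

θ_B ≈ 40.55°

n₂/n₁ = sin θ_c = sin 58.83° = 0.8556.
tan θ_B equals the same ratio, so θ_B = arctan(0.8556) = 40.55°.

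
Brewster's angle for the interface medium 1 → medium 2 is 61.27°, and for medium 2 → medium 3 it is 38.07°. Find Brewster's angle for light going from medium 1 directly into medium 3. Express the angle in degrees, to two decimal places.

Each Brewster angle gives a ratio: n₂/n₁ = tan 61.27° = 1.8243, n₃/n₂ = tan 38.07° = 0.7833.
Multiplying, n₃/n₁ = 1.8243 × 0.7833 = 1.4289, and θ_B(1→3) = arctan 1.4289 = 55.01°.

θ_B ≈ 55.01°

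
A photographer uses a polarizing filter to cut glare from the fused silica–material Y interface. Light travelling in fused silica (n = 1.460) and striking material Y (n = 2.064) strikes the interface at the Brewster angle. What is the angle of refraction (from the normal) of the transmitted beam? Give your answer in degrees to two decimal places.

θ_t ≈ 35.27°

tan θ_B = n₂/n₁ = 2.064/1.460 = 1.4137, so θ_B = 54.73°.
The refracted ray is perpendicular to the reflected ray, so θ_t = 90° − θ_B = 35.27°.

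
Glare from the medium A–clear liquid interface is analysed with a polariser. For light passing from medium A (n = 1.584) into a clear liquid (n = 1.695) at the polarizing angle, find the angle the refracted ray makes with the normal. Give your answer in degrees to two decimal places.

θ_t ≈ 43.06°

θ_B = arctan(n₂/n₁) = arctan(1.695/1.584) = 46.94°.
Since θ_B + θ_t = 90° at Brewster incidence, θ_t = 90° − 46.94° = 43.06°.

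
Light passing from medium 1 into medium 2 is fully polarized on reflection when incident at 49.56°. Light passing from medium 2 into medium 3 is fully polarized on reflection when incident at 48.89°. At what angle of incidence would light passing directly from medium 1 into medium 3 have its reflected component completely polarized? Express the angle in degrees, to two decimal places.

Each Brewster angle gives a ratio: n₂/n₁ = tan 49.56° = 1.1733, n₃/n₂ = tan 48.89° = 1.1459.
n₃/n₁ = 1.3445. Then tan θ_B(1→3) = n₃/n₁, so θ_B(1→3) = arctan(1.3445) = 53.36°.

θ_B ≈ 53.36°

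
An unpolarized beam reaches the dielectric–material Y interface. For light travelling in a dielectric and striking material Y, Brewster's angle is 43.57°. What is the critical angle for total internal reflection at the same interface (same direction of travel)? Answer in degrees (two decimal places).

θ_c ≈ 72.04°

From Brewster, n₂/n₁ = tan θ_B = tan 43.57° = 0.9513.
Then sin θ_c = n₂/n₁ = 0.9513, so θ_c = arcsin 0.9513 = 72.04°.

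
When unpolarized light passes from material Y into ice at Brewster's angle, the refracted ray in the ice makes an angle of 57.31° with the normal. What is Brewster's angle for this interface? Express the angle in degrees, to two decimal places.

Since the reflected and refracted rays are at right angles at the polarizing angle, θ_B + θ_t = 90°.
θ_B = 90° − 57.31° = 32.69°.

θ_B ≈ 32.69°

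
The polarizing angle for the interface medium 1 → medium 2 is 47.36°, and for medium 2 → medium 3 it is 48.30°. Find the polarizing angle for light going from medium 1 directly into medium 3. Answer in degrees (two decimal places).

n₂/n₁ = tan 47.36° = 1.0860 and n₃/n₂ = tan 48.30° = 1.1224.
So n₃/n₁ = (n₂/n₁)(n₃/n₂) = 1.0860 × 1.1224 = 1.2189.
θ_B(1→3) = arctan(1.2189) = 50.63°.

θ_B ≈ 50.63°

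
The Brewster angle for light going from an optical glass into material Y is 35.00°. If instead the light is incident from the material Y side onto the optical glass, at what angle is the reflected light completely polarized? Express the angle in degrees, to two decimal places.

θ_B' ≈ 55.00°

Reversing the direction swaps n₁ and n₂, so tan θ_B' = 1/tan θ_B and θ_B' = 90° − θ_B.
Hence θ_B' = 90° − 35.00° = 55.00°.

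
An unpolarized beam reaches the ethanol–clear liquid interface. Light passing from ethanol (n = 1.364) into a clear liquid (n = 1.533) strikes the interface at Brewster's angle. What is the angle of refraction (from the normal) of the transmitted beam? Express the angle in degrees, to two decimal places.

θ_t ≈ 41.66°

tan θ_B = n₂/n₁ = 1.533/1.364 = 1.1239, so θ_B = 48.34°.
The refracted ray is perpendicular to the reflected ray, so θ_t = 90° − θ_B = 41.66°.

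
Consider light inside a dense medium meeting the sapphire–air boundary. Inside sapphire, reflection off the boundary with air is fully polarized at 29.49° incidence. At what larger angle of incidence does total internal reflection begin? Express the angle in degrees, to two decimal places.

From Brewster, n₂/n₁ = tan θ_B = tan 29.49° = 0.5655.
Then sin θ_c = n₂/n₁ = 0.5655, so θ_c = arcsin 0.5655 = 34.44°.

θ_c ≈ 34.44°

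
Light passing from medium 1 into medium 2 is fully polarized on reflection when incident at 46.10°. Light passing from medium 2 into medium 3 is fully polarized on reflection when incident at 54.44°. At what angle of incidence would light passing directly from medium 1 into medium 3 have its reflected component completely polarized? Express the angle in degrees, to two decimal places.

Each Brewster angle gives a ratio: n₂/n₁ = tan 46.10° = 1.0392, n₃/n₂ = tan 54.44° = 1.3988.
So n₃/n₁ = (n₂/n₁)(n₃/n₂) = 1.0392 × 1.3988 = 1.4536.
θ_B(1→3) = arctan(1.4536) = 55.47°.

θ_B ≈ 55.47°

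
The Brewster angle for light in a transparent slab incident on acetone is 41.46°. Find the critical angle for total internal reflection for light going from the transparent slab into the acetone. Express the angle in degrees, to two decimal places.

n₂/n₁ = tan 41.46° = 0.8835; the critical angle satisfies sin θ_c = n₂/n₁.
θ_c = arcsin(0.8835) = 62.07°.

θ_c ≈ 62.07°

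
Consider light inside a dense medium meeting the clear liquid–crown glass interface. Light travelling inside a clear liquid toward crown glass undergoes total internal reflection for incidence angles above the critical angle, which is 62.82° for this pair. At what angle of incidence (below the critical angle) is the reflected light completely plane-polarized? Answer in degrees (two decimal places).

θ_B ≈ 41.66°

sin θ_c = n₂/n₁, so n₂/n₁ = sin 62.82° = 0.8896.
Brewster: tan θ_B = n₂/n₁ = 0.8896.
θ_B = arctan(0.8896) = 41.66°.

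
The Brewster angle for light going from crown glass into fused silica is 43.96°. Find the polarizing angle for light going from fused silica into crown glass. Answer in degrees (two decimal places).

tan θ_B' = n₁/n₂ = 1/tan θ_B, so θ_B' = 90° − θ_B.
θ_B' = 90° − 43.96° = 46.04°.

θ_B' ≈ 46.04°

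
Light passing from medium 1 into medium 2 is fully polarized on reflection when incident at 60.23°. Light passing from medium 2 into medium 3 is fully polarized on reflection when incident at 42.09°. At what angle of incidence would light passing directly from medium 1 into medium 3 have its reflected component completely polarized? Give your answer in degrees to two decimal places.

θ_B ≈ 57.65°

n₂/n₁ = tan 60.23° = 1.7482 and n₃/n₂ = tan 42.09° = 0.9033.
n₃/n₁ = 1.5791. Then tan θ_B(1→3) = n₃/n₁, so θ_B(1→3) = arctan(1.5791) = 57.65°.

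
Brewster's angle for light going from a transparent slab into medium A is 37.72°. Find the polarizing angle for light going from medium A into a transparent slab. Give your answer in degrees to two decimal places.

θ_B' ≈ 52.28°

The two Brewster angles are complementary: θ_B' = 90° − θ_B = 90° − 37.72° = 52.28°.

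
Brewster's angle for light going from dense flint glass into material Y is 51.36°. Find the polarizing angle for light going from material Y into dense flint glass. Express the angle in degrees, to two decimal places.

The two Brewster angles are complementary: θ_B' = 90° − θ_B = 90° − 51.36° = 38.64°.

θ_B' ≈ 38.64°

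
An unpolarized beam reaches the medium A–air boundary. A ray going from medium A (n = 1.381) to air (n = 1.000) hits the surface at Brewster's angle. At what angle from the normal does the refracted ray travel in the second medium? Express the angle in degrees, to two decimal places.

θ_t ≈ 54.09°

tan θ_B = n₂/n₁ = 1.000/1.381 = 0.7241, so θ_B = 35.91°.
Since θ_B + θ_t = 90° at Brewster incidence, θ_t = 90° − 35.91° = 54.09°.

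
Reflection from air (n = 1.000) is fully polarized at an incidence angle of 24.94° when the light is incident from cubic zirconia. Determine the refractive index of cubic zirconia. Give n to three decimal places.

n ≈ 2.150

Brewster's law: tan θ_B = n₂/n₁ (light incident in cubic zirconia, refracted into air).
n₁ = n₂ / tan θ_B = 1.000 / tan 24.94° = 2.150.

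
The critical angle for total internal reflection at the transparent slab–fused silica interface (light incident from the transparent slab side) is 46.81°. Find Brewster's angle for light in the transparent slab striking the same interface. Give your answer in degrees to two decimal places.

θ_B ≈ 36.10°

n₂/n₁ = sin θ_c = sin 46.81° = 0.7291.
tan θ_B equals the same ratio, so θ_B = arctan(0.7291) = 36.10°.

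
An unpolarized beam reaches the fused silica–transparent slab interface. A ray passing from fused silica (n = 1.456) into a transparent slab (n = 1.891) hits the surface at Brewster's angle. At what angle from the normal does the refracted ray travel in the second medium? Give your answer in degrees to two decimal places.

tan θ_B = n₂/n₁ = 1.891/1.456 = 1.2988, so θ_B = 52.41°.
At Brewster's angle the reflected and refracted rays are perpendicular, so θ_t = 90° − θ_B = 90° − 52.41° = 37.59°.

θ_t ≈ 37.59°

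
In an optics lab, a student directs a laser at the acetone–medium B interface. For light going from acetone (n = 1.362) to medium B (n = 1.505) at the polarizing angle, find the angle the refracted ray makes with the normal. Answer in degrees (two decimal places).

θ_t ≈ 42.14°

First find Brewster's angle: tan θ_B = 1.505/1.362 = 1.1050, giving θ_B = 47.86°.
At Brewster's angle the reflected and refracted rays are perpendicular, so θ_t = 90° − θ_B = 90° − 47.86° = 42.14°.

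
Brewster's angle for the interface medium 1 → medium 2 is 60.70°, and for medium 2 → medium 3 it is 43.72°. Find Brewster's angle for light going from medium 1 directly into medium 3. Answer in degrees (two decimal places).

θ_B ≈ 59.59°

tan θ_B(1→2) = n₂/n₁ = tan 60.70° = 1.7820.
tan θ_B(2→3) = n₃/n₂ = tan 43.72° = 0.9563.
n₃/n₁ = 1.7041. Then tan θ_B(1→3) = n₃/n₁, so θ_B(1→3) = arctan(1.7041) = 59.59°.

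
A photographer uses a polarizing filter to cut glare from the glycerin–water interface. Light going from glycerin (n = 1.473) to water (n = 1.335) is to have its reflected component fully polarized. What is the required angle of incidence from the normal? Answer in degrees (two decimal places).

θ_B ≈ 42.19°

tan θ_B = n₂/n₁ = 1.335/1.473 = 0.9063.
θ_B = arctan(0.9063) = 42.19°.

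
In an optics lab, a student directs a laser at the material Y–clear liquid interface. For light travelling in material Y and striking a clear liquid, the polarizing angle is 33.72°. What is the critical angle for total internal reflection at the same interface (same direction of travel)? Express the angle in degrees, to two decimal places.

From Brewster, n₂/n₁ = tan θ_B = tan 33.72° = 0.6674.
Then sin θ_c = n₂/n₁ = 0.6674, so θ_c = arcsin 0.6674 = 41.87°.

θ_c ≈ 41.87°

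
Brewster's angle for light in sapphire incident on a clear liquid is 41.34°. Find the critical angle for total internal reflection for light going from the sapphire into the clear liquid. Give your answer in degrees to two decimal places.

θ_c ≈ 61.61°

From Brewster, n₂/n₁ = tan θ_B = tan 41.34° = 0.8798.
Then sin θ_c = n₂/n₁ = 0.8798, so θ_c = arcsin 0.8798 = 61.61°.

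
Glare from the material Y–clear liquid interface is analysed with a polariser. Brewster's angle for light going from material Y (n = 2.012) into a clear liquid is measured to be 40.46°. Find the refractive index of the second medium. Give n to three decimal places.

n ≈ 1.716

Full polarization of the reflected beam means tan θ_B = n₂/n₁, where n₁ is the incident medium (material Y).
n₂ = n₁ tan θ_B = 2.012 × tan 40.46° = 1.716.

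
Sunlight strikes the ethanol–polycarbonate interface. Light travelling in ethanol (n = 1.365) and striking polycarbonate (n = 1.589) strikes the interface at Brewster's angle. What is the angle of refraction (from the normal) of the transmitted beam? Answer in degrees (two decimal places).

tan θ_B = n₂/n₁ = 1.589/1.365 = 1.1641, so θ_B = 49.34°.
Since θ_B + θ_t = 90° at Brewster incidence, θ_t = 90° − 49.34° = 40.66°.

θ_t ≈ 40.66°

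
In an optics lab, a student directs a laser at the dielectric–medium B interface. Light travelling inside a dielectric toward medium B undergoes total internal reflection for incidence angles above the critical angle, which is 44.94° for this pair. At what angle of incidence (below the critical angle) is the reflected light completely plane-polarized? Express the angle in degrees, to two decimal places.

θ_B ≈ 35.24°

sin θ_c = n₂/n₁, so n₂/n₁ = sin 44.94° = 0.7064.
Brewster: tan θ_B = n₂/n₁ = 0.7064.
θ_B = arctan(0.7064) = 35.24°.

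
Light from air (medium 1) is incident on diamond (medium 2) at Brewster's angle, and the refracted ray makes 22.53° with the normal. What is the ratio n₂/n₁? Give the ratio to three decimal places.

At Brewster incidence θ_B = 90° − θ_t = 90° − 22.53° = 67.47°.
Then n₂/n₁ = tan θ_B = tan 67.47° = 2.411.

n₂/n₁ ≈ 2.411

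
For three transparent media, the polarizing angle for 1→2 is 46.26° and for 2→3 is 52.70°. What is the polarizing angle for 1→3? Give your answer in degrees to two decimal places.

tan θ_B(1→2) = n₂/n₁ = tan 46.26° = 1.0450.
tan θ_B(2→3) = n₃/n₂ = tan 52.70° = 1.3127.
Multiplying, n₃/n₁ = 1.0450 × 1.3127 = 1.3717, and θ_B(1→3) = arctan 1.3717 = 53.91°.

θ_B ≈ 53.91°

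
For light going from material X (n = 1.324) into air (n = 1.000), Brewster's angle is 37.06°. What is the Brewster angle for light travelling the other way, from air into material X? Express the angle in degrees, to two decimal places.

θ_B' ≈ 52.94°

The two Brewster angles are complementary: θ_B' = 90° − θ_B = 90° − 37.06° = 52.94°.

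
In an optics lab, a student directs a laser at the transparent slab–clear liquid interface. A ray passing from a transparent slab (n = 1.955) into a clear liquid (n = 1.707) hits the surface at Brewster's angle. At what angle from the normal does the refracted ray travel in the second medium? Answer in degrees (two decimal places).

θ_t ≈ 48.87°

tan θ_B = n₂/n₁ = 1.707/1.955 = 0.8731, so θ_B = 41.13°.
At Brewster's angle the reflected and refracted rays are perpendicular, so θ_t = 90° − θ_B = 90° − 41.13° = 48.87°.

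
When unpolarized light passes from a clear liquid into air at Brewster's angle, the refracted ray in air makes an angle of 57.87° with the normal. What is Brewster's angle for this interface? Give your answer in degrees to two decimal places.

θ_B ≈ 32.13°

Since the reflected and refracted rays are at right angles at the polarizing angle, θ_B + θ_t = 90°.
So θ_B = 90° − θ_t = 90° − 57.87° = 32.13°.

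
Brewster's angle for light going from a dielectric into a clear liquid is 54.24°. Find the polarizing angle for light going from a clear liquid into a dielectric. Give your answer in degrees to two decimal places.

θ_B' ≈ 35.76°

The two Brewster angles are complementary: θ_B' = 90° − θ_B = 90° − 54.24° = 35.76°.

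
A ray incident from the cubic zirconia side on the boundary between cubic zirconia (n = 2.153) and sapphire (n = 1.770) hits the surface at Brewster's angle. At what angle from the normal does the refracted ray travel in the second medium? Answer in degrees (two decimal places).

θ_t ≈ 50.58°

First find Brewster's angle: tan θ_B = 1.770/2.153 = 0.8221, giving θ_B = 39.42°.
At Brewster's angle the reflected and refracted rays are perpendicular, so θ_t = 90° − θ_B = 90° − 39.42° = 50.58°.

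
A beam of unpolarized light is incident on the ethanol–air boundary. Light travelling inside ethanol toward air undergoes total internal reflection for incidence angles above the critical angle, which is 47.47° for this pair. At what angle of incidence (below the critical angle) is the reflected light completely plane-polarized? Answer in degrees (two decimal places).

θ_B ≈ 36.39°

n₂/n₁ = sin θ_c = sin 47.47° = 0.7369.
tan θ_B equals the same ratio, so θ_B = arctan(0.7369) = 36.39°.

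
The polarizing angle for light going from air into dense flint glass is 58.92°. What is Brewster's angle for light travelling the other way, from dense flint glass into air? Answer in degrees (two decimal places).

θ_B' ≈ 31.08°

Reversing the direction swaps n₁ and n₂, so tan θ_B' = 1/tan θ_B and θ_B' = 90° − θ_B.
Hence θ_B' = 90° − 58.92° = 31.08°.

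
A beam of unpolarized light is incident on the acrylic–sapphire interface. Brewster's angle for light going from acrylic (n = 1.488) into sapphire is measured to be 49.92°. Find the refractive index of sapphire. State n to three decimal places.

n ≈ 1.768

Brewster's law: tan θ_B = n₂/n₁ (light incident in acrylic, refracted into sapphire).
n₂ = n₁ tan θ_B = 1.488 × tan 49.92° = 1.768.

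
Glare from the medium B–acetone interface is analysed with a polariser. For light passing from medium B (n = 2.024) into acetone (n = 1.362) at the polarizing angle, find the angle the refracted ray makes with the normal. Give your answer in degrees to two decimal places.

θ_t ≈ 56.06°

θ_B = arctan(n₂/n₁) = arctan(1.362/2.024) = 33.94°.
The refracted ray is perpendicular to the reflected ray, so θ_t = 90° − θ_B = 56.06°.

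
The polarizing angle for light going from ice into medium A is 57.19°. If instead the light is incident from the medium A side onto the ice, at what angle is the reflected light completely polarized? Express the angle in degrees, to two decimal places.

tan θ_B' = n₁/n₂ = 1/tan θ_B, so θ_B' = 90° − θ_B.
θ_B' = 90° − 57.19° = 32.81°.

θ_B' ≈ 32.81°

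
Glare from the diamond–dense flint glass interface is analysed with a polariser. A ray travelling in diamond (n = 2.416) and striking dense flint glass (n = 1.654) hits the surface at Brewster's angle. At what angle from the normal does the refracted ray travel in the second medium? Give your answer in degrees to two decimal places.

θ_t ≈ 55.60°

tan θ_B = n₂/n₁ = 1.654/2.416 = 0.6846, so θ_B = 34.40°.
At Brewster's angle the reflected and refracted rays are perpendicular, so θ_t = 90° − θ_B = 90° − 34.40° = 55.60°.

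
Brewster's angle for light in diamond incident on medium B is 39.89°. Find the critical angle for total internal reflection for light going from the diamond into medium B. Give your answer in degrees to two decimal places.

tan θ_B = n₂/n₁ = tan 39.89° = 0.8358.
Total internal reflection: sin θ_c = n₂/n₁ = 0.8358.
θ_c = arcsin(0.8358) = 56.70°.

θ_c ≈ 56.70°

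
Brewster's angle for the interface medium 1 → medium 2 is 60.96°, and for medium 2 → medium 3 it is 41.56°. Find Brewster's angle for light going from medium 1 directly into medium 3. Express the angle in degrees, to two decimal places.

Each Brewster angle gives a ratio: n₂/n₁ = tan 60.96° = 1.8011, n₃/n₂ = tan 41.56° = 0.8866.
Multiplying, n₃/n₁ = 1.8011 × 0.8866 = 1.5968, and θ_B(1→3) = arctan 1.5968 = 57.94°.

θ_B ≈ 57.94°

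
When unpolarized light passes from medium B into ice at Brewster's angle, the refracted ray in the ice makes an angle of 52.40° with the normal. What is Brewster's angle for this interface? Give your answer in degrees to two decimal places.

Brewster's condition makes the reflected and refracted beams perpendicular: θ_B + θ_t = 90°.
θ_B = 90° − 52.40° = 37.60°.

θ_B ≈ 37.60°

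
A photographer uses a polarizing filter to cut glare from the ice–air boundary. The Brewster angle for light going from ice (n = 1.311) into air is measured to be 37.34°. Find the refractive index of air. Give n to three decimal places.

Full polarization of the reflected beam means tan θ_B = n₂/n₁, where n₁ is the incident medium (ice).
n₂ = n₁ tan θ_B = 1.311 × tan 37.34° = 1.000.

n ≈ 1.000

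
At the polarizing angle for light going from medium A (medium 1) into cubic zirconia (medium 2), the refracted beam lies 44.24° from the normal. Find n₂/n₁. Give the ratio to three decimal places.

θ_B + θ_t = 90°, so θ_B = 90° − 44.24° = 45.76°.
tan θ_B = n₂/n₁, so n₂/n₁ = tan 45.76° = 1.027.

n₂/n₁ ≈ 1.027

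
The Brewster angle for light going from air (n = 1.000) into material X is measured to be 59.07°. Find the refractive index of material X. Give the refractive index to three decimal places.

Brewster's law: tan θ_B = n₂/n₁ (light incident in air, refracted into material X).
n₂ = n₁ tan θ_B = 1.000 × tan 59.07° = 1.669.

n ≈ 1.669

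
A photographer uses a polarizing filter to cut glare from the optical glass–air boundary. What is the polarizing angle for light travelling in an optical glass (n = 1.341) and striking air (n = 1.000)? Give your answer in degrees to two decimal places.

θ_B ≈ 36.71°

Here n₂/n₁ = 1.000/1.341 = 0.7457, and Brewster's law gives tan θ_B = n₂/n₁. Taking the arctangent, θ_B = 36.71°.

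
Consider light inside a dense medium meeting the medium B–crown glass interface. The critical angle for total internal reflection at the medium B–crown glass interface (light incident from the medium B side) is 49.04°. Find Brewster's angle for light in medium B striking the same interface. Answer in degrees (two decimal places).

θ_B ≈ 37.06°

sin θ_c = n₂/n₁, so n₂/n₁ = sin 49.04° = 0.7552.
Brewster: tan θ_B = n₂/n₁ = 0.7552.
θ_B = arctan(0.7552) = 37.06°.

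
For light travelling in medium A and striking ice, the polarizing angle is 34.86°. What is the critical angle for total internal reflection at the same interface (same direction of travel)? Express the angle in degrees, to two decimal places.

tan θ_B = n₂/n₁ = tan 34.86° = 0.6966.
Total internal reflection: sin θ_c = n₂/n₁ = 0.6966.
θ_c = arcsin(0.6966) = 44.15°.

θ_c ≈ 44.15°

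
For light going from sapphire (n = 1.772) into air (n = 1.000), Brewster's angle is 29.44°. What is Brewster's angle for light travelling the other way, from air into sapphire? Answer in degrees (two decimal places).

The two Brewster angles are complementary: θ_B' = 90° − θ_B = 90° − 29.44° = 60.56°.

θ_B' ≈ 60.56°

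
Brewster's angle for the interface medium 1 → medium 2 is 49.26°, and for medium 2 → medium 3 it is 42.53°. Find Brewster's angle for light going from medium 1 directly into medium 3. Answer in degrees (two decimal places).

θ_B ≈ 46.80°

tan θ_B(1→2) = n₂/n₁ = tan 49.26° = 1.1610.
tan θ_B(2→3) = n₃/n₂ = tan 42.53° = 0.9173.
n₃/n₁ = 1.0649. Then tan θ_B(1→3) = n₃/n₁, so θ_B(1→3) = arctan(1.0649) = 46.80°.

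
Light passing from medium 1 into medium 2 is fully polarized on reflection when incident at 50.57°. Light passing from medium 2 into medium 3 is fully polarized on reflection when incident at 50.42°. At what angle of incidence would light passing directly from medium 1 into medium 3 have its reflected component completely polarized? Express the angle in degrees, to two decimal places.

tan θ_B(1→2) = n₂/n₁ = tan 50.57° = 1.2161.
tan θ_B(2→3) = n₃/n₂ = tan 50.42° = 1.2097.
n₃/n₁ = 1.4711. Then tan θ_B(1→3) = n₃/n₁, so θ_B(1→3) = arctan(1.4711) = 55.79°.

θ_B ≈ 55.79°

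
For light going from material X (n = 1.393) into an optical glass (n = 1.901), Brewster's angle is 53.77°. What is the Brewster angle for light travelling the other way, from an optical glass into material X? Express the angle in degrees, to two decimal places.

θ_B' ≈ 36.23°

The two Brewster angles are complementary: θ_B' = 90° − θ_B = 90° − 53.77° = 36.23°.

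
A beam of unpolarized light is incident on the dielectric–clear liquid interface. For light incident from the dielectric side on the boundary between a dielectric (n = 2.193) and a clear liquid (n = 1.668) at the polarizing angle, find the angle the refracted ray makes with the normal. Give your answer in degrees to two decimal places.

tan θ_B = n₂/n₁ = 1.668/2.193 = 0.7606, so θ_B = 37.26°.
At Brewster's angle the reflected and refracted rays are perpendicular, so θ_t = 90° − θ_B = 90° − 37.26° = 52.74°.

θ_t ≈ 52.74°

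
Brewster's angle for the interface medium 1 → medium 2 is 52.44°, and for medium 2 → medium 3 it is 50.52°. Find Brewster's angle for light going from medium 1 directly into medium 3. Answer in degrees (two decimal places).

tan θ_B(1→2) = n₂/n₁ = tan 52.44° = 1.3004.
tan θ_B(2→3) = n₃/n₂ = tan 50.52° = 1.2140.
n₃/n₁ = 1.5786. Then tan θ_B(1→3) = n₃/n₁, so θ_B(1→3) = arctan(1.5786) = 57.65°.

θ_B ≈ 57.65°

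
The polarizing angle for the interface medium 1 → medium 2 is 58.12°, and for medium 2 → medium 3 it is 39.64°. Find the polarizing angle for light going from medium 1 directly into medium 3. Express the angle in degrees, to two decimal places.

tan θ_B(1→2) = n₂/n₁ = tan 58.12° = 1.6078.
tan θ_B(2→3) = n₃/n₂ = tan 39.64° = 0.8284.
n₃/n₁ = 1.3320. Then tan θ_B(1→3) = n₃/n₁, so θ_B(1→3) = arctan(1.3320) = 53.10°.

θ_B ≈ 53.10°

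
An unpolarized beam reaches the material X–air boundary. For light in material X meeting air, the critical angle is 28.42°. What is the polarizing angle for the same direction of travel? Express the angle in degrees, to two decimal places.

θ_B ≈ 25.45°

sin θ_c = n₂/n₁, so n₂/n₁ = sin 28.42° = 0.4759.
Brewster: tan θ_B = n₂/n₁ = 0.4759.
θ_B = arctan(0.4759) = 25.45°.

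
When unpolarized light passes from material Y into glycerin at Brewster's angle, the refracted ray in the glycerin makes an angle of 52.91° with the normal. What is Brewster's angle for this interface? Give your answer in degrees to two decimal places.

At Brewster's angle the reflected and refracted rays are perpendicular, so θ_B + θ_t = 90°.
θ_B = 90° − 52.91° = 37.09°.

θ_B ≈ 37.09°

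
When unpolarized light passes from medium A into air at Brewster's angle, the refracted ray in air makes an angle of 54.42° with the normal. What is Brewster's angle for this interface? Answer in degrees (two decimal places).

Since the reflected and refracted rays are at right angles at the polarizing angle, θ_B + θ_t = 90°.
So θ_B = 90° − θ_t = 90° − 54.42° = 35.58°.

θ_B ≈ 35.58°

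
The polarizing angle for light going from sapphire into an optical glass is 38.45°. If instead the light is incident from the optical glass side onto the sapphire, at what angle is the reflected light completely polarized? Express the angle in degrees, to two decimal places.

θ_B' ≈ 51.55°

tan θ_B' = n₁/n₂ = 1/tan θ_B, so θ_B' = 90° − θ_B.
θ_B' = 90° − 38.45° = 51.55°.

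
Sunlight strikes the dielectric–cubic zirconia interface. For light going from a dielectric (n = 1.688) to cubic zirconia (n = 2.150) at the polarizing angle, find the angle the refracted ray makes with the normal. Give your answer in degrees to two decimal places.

θ_B = arctan(n₂/n₁) = arctan(2.150/1.688) = 51.86°.
The refracted ray is perpendicular to the reflected ray, so θ_t = 90° − θ_B = 38.14°.

θ_t ≈ 38.14°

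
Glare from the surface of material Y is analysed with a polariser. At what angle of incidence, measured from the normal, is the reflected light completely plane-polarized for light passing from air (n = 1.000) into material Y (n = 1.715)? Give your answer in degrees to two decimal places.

Brewster's condition: tan θ_B = n₂/n₁ = 1.715/1.000 = 1.7150.
θ_B = arctan(1.7150) = 59.75°.

θ_B ≈ 59.75°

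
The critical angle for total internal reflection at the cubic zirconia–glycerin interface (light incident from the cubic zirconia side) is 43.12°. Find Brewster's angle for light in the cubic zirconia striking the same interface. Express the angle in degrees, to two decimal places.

θ_B ≈ 34.35°

sin θ_c = n₂/n₁, so n₂/n₁ = sin 43.12° = 0.6835.
Brewster: tan θ_B = n₂/n₁ = 0.6835.
θ_B = arctan(0.6835) = 34.35°.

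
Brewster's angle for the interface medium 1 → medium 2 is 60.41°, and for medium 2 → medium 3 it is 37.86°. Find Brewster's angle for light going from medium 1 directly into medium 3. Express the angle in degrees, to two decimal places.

Each Brewster angle gives a ratio: n₂/n₁ = tan 60.41° = 1.7610, n₃/n₂ = tan 37.86° = 0.7774.
So n₃/n₁ = (n₂/n₁)(n₃/n₂) = 1.7610 × 0.7774 = 1.3690.
θ_B(1→3) = arctan(1.3690) = 53.85°.

θ_B ≈ 53.85°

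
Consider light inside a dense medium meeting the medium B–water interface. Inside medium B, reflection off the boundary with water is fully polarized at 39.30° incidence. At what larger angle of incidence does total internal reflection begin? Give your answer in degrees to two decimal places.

θ_c ≈ 54.93°

From Brewster, n₂/n₁ = tan θ_B = tan 39.30° = 0.8185.
Then sin θ_c = n₂/n₁ = 0.8185, so θ_c = arcsin 0.8185 = 54.93°.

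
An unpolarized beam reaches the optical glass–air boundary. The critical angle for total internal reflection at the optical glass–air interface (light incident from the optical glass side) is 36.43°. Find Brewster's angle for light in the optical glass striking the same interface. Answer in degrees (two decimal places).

At the critical angle sin θ_c = n₂/n₁, giving n₂/n₁ = sin 36.43° = 0.5938.
Then tan θ_B = n₂/n₁ = 0.5938, so θ_B = arctan 0.5938 = 30.70°.

θ_B ≈ 30.70°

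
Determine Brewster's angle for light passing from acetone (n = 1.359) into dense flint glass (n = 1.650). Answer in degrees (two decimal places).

θ_B ≈ 50.52°

At Brewster's angle the reflected and refracted rays are perpendicular, which with Snell's law gives tan θ_B = n₂/n₁.
Brewster's condition: tan θ_B = n₂/n₁ = 1.650/1.359 = 1.2141.
So θ_B = arctan 1.2141 = 50.52°.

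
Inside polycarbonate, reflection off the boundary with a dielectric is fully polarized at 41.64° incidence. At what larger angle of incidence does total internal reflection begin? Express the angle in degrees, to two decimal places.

θ_c ≈ 62.76°

From Brewster, n₂/n₁ = tan θ_B = tan 41.64° = 0.8891.
Then sin θ_c = n₂/n₁ = 0.8891, so θ_c = arcsin 0.8891 = 62.76°.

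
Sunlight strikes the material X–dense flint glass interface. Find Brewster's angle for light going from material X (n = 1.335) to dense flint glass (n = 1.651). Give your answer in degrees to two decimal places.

θ_B ≈ 51.04°

Brewster's condition: tan θ_B = n₂/n₁ = 1.651/1.335 = 1.2367. Taking the arctangent, θ_B = 51.04°.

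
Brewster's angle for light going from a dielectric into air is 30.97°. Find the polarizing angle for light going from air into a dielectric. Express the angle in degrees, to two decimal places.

θ_B' ≈ 59.03°

The two Brewster angles are complementary: θ_B' = 90° − θ_B = 90° − 30.97° = 59.03°.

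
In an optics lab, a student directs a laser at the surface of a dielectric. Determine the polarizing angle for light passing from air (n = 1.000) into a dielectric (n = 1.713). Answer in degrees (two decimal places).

Brewster's condition: tan θ_B = n₂/n₁ = 1.713/1.000 = 1.7130.
So θ_B = arctan 1.7130 = 59.72°.

θ_B ≈ 59.72°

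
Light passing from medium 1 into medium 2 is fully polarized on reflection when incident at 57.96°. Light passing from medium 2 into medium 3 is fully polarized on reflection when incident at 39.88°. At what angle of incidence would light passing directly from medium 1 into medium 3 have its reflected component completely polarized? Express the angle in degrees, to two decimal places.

Each Brewster angle gives a ratio: n₂/n₁ = tan 57.96° = 1.5979, n₃/n₂ = tan 39.88° = 0.8355.
Multiplying, n₃/n₁ = 1.5979 × 0.8355 = 1.3351, and θ_B(1→3) = arctan 1.3351 = 53.17°.

θ_B ≈ 53.17°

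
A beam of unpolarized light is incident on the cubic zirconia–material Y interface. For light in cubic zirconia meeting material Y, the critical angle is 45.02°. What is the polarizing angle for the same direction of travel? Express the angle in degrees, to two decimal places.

At the critical angle sin θ_c = n₂/n₁, giving n₂/n₁ = sin 45.02° = 0.7074.
Then tan θ_B = n₂/n₁ = 0.7074, so θ_B = arctan 0.7074 = 35.27°.

θ_B ≈ 35.27°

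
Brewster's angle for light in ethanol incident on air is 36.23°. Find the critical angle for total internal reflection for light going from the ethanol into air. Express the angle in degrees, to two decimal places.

From Brewster, n₂/n₁ = tan θ_B = tan 36.23° = 0.7327.
Then sin θ_c = n₂/n₁ = 0.7327, so θ_c = arcsin 0.7327 = 47.11°.

θ_c ≈ 47.11°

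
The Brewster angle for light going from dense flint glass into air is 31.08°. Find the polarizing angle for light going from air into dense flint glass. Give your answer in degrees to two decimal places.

tan θ_B' = n₁/n₂ = 1/tan θ_B, so θ_B' = 90° − θ_B.
θ_B' = 90° − 31.08° = 58.92°.

θ_B' ≈ 58.92°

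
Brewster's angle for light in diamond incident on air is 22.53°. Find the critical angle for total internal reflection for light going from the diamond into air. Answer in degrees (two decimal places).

θ_c ≈ 24.51°

From Brewster, n₂/n₁ = tan θ_B = tan 22.53° = 0.4148.
Then sin θ_c = n₂/n₁ = 0.4148, so θ_c = arcsin 0.4148 = 24.51°.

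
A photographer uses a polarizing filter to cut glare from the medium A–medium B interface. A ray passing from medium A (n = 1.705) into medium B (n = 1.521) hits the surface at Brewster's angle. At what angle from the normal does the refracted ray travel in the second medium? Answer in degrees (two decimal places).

θ_t ≈ 48.26°

θ_B = arctan(n₂/n₁) = arctan(1.521/1.705) = 41.74°.
Since θ_B + θ_t = 90° at Brewster incidence, θ_t = 90° − 41.74° = 48.26°.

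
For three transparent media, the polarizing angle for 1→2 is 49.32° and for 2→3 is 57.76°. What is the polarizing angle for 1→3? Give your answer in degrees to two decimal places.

Each Brewster angle gives a ratio: n₂/n₁ = tan 49.32° = 1.1634, n₃/n₂ = tan 57.76° = 1.5855.
n₃/n₁ = 1.8446. Then tan θ_B(1→3) = n₃/n₁, so θ_B(1→3) = arctan(1.8446) = 61.54°.

θ_B ≈ 61.54°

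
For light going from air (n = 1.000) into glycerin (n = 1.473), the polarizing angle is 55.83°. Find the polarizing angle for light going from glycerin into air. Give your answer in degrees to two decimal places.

θ_B' ≈ 34.17°

tan θ_B' = n₁/n₂ = 1/tan θ_B, so θ_B' = 90° − θ_B.
θ_B' = 90° − 55.83° = 34.17°.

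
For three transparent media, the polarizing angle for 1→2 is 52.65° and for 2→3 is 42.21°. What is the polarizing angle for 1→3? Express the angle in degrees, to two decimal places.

n₂/n₁ = tan 52.65° = 1.3103 and n₃/n₂ = tan 42.21° = 0.9071.
Multiplying, n₃/n₁ = 1.3103 × 0.9071 = 1.1885, and θ_B(1→3) = arctan 1.1885 = 49.92°.

θ_B ≈ 49.92°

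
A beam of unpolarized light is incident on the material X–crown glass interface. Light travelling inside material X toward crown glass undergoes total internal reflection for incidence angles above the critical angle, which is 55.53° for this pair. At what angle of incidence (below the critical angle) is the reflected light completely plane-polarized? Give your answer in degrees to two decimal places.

n₂/n₁ = sin θ_c = sin 55.53° = 0.8244.
tan θ_B equals the same ratio, so θ_B = arctan(0.8244) = 39.50°.

θ_B ≈ 39.50°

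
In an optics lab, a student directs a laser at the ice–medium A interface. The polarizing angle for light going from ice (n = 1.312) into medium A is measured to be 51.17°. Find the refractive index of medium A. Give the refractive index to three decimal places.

n ≈ 1.630

Brewster's law: tan θ_B = n₂/n₁ (light incident in ice, refracted into medium A).
n₂ = n₁ tan θ_B = 1.312 × tan 51.17° = 1.630.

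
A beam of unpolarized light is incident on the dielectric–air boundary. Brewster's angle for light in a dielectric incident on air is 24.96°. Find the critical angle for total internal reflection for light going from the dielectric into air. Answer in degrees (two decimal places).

θ_c ≈ 27.74°

From Brewster, n₂/n₁ = tan θ_B = tan 24.96° = 0.4655.
Then sin θ_c = n₂/n₁ = 0.4655, so θ_c = arcsin 0.4655 = 27.74°.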